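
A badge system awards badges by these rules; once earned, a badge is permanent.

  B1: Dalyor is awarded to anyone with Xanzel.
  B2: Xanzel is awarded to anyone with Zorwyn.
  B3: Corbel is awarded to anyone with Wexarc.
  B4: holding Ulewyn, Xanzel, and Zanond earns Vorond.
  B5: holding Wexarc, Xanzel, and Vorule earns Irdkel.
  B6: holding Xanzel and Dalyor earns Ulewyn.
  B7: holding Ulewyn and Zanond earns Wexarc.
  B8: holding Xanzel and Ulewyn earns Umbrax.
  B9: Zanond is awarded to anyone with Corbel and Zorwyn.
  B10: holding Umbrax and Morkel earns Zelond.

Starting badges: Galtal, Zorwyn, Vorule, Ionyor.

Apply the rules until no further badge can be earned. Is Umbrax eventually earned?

Yes

With Zorwyn, Xanzel is earned (B2).
With Xanzel, Dalyor is earned (B1).
With Xanzel and Dalyor, Ulewyn is earned (B6).
With Xanzel and Ulewyn, Umbrax is earned (B8).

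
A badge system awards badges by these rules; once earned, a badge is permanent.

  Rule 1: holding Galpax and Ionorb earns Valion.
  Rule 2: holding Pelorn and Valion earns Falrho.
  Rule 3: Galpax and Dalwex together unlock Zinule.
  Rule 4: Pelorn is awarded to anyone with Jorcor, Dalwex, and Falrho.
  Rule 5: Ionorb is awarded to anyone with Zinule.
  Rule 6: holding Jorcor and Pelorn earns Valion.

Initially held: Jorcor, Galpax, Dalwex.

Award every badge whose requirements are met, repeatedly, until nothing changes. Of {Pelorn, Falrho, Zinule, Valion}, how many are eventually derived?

2

With Galpax and Dalwex, Zinule is earned (Rule 3).
With Zinule, Ionorb is earned (Rule 5).
With Galpax and Ionorb, Valion is earned (Rule 1).
Pelorn would need Jorcor, Dalwex, and Falrho (Rule 4), but Falrho is never earned.
Falrho would need Pelorn and Valion (Rule 2), but Pelorn is never earned.
Zinule: reached.
Valion: reached.
Reached: Zinule and Valion — 2 of the 4.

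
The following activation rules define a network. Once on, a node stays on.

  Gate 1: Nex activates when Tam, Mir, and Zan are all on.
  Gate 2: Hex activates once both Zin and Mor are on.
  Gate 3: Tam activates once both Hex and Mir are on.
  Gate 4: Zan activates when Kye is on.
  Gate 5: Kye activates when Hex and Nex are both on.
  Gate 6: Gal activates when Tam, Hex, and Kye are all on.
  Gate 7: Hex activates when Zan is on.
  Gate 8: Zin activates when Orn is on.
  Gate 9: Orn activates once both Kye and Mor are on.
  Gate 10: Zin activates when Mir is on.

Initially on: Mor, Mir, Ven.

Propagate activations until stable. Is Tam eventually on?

Yes

Gate 10: Mir on → Zin on.
Zin and Mor are on, so Hex activates (Gate 2).
Hex and Mir are on, so Tam activates (Gate 3).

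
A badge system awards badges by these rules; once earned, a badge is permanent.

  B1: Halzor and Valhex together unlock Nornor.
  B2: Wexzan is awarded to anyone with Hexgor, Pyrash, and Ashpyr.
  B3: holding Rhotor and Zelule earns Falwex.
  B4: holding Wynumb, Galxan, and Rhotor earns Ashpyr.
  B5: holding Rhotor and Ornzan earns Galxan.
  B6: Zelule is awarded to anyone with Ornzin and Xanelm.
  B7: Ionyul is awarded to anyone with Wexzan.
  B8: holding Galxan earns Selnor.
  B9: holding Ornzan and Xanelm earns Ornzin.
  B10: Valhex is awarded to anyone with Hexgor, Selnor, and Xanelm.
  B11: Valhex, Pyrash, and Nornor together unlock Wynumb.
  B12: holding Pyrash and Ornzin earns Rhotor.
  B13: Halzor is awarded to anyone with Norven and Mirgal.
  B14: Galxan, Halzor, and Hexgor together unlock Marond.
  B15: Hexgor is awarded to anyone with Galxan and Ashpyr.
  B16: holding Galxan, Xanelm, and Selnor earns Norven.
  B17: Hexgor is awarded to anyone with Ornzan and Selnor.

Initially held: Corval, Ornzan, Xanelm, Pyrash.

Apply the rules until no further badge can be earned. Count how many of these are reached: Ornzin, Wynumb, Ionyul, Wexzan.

1

With Ornzan and Xanelm, Ornzin is earned (B9).
Ornzin: reached.
Wynumb would need Valhex, Pyrash, and Nornor (B11), but Nornor is never earned.
Ionyul would need Wexzan (B7), but Wexzan is never earned.
Wexzan would need Hexgor, Pyrash, and Ashpyr (B2), but Ashpyr is never earned.
Reached: Ornzin — 1 of the 4.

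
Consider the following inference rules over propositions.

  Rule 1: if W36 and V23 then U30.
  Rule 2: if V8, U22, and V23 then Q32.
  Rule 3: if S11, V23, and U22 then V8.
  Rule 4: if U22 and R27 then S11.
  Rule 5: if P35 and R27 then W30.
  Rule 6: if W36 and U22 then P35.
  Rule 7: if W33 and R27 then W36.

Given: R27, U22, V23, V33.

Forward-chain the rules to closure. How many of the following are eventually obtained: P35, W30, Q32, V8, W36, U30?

2

From U22 and R27, Rule 4 gives S11.
From S11, V23, and U22, Rule 3 gives V8.
From V8, U22, and V23, Rule 2 gives Q32.
P35 would need W36 and U22 (Rule 6), but W36 is never established.
W30 would need P35 and R27 (Rule 5), but P35 is never established.
Q32: reached.
V8: reached.
W36 would need W33 and R27 (Rule 7), but W33 is never established.
U30 would need W36 and V23 (Rule 1), but W36 is never established.
Reached: Q32 and V8 — 2 of the 6.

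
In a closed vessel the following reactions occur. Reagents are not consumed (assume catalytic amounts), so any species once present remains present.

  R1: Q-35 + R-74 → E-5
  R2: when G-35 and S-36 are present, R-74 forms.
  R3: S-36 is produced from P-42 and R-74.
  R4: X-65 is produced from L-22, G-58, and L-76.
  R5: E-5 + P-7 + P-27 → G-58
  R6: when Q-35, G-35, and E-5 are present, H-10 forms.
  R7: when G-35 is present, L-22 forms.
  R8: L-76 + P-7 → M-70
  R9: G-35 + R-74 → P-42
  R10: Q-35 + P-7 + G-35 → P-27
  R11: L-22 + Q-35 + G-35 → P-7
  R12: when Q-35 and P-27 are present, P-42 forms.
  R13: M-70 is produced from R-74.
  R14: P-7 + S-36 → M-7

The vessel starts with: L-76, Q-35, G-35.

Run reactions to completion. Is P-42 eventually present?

Yes

G-35 present → L-22 forms (R7).
L-22, Q-35, and G-35 present → P-7 forms (R11).
Q-35, P-7, and G-35 present → P-27 forms (R10).
Q-35 and P-27 present → P-42 forms (R12).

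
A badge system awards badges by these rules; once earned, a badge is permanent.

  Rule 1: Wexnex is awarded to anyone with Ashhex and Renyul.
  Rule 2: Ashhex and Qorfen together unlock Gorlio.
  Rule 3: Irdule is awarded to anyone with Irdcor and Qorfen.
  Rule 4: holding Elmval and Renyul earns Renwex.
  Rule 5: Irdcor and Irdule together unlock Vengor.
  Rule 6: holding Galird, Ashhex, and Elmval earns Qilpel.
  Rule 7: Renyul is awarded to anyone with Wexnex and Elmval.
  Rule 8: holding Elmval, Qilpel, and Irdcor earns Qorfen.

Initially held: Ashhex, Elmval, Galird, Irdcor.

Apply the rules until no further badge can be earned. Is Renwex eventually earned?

Renwex would need Elmval and Renyul (Rule 4), but Renyul is never earned.

No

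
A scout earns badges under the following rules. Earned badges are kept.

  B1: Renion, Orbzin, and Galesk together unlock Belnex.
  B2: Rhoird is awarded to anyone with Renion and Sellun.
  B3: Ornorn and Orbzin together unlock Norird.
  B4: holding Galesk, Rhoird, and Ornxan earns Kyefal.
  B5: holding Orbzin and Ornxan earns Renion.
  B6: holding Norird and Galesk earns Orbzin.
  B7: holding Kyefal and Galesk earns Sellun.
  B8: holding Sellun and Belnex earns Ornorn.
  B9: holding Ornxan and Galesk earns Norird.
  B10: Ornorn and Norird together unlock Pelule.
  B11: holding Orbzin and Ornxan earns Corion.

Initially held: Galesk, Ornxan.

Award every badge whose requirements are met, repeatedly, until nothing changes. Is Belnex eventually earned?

Yes

With Ornxan and Galesk, Norird is earned (B9).
With Norird and Galesk, Orbzin is earned (B6).
With Orbzin and Ornxan, Renion is earned (B5).
With Renion, Orbzin, and Galesk, Belnex is earned (B1).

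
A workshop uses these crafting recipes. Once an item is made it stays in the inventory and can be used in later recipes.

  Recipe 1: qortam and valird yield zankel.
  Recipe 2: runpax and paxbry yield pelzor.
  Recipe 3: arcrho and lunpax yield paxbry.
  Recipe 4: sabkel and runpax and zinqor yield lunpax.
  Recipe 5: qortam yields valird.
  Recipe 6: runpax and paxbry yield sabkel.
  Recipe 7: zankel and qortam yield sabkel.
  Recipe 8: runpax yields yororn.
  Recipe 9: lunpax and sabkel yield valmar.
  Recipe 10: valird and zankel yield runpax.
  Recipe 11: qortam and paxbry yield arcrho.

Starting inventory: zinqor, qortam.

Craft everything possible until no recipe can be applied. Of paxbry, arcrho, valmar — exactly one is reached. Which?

qortam → valird (Recipe 5).
Using Recipe 1, qortam and valird make zankel.
valird and zankel → runpax (Recipe 10).
zankel and qortam → sabkel (Recipe 7).
sabkel and runpax and zinqor → lunpax (Recipe 4).
Using Recipe 9, lunpax and sabkel make valmar.
arcrho would need qortam and paxbry (Recipe 11), but paxbry is never obtained. paxbry would need arcrho and lunpax (Recipe 3), but arcrho is never obtained.

valmar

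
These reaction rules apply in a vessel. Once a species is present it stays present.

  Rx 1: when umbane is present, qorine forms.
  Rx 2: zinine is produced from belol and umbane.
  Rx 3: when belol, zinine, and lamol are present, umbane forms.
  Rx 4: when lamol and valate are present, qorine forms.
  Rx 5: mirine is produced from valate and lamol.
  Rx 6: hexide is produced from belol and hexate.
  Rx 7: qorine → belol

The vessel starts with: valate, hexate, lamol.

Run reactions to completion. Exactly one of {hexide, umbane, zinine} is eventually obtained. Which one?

hexide

lamol and valate present → qorine forms (Rx 4).
qorine present → belol forms (Rx 7).
belol and hexate present → hexide forms (Rx 6).
zinine would need belol and umbane (Rx 2), but umbane never forms. umbane would need belol, zinine, and lamol (Rx 3), but zinine never forms.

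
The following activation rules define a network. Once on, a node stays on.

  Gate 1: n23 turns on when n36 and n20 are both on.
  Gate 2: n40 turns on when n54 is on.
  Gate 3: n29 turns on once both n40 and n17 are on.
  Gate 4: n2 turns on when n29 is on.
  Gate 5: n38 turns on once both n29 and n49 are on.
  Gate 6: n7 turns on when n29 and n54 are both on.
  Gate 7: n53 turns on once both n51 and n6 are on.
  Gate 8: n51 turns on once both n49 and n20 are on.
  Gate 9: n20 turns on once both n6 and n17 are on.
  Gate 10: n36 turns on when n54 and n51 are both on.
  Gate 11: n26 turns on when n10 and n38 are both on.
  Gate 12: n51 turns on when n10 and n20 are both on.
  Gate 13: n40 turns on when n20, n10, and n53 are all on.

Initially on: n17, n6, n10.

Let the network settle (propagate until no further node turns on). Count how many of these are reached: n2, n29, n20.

3

n6 and n17 are on, so n20 turns on (Gate 9).
Gate 12: n10 and n20 on → n51 on.
n51 and n6 are on, so n53 turns on (Gate 7).
n20, n10, and n53 are on, so n40 turns on (Gate 13).
n40 and n17 are on, so n29 turns on (Gate 3).
Gate 4: n29 on → n2 on.
n2: reached.
n29: reached.
n20: reached.
All 3 are reached.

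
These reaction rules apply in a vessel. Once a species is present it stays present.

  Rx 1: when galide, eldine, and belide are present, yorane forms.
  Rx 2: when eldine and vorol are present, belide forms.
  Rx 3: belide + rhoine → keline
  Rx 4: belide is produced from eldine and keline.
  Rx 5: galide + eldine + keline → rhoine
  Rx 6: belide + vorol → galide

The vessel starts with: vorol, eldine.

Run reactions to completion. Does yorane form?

Yes

eldine and vorol present → belide forms (Rx 2).
belide and vorol present → galide forms (Rx 6).
galide, eldine, and belide present → yorane forms (Rx 1).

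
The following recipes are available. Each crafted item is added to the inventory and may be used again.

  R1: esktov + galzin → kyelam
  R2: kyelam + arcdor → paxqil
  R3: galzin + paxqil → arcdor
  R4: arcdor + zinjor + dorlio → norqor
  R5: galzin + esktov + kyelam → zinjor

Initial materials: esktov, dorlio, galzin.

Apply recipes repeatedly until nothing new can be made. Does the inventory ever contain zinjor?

Yes

esktov + galzin → kyelam (R1).
galzin + esktov + kyelam → zinjor (R5).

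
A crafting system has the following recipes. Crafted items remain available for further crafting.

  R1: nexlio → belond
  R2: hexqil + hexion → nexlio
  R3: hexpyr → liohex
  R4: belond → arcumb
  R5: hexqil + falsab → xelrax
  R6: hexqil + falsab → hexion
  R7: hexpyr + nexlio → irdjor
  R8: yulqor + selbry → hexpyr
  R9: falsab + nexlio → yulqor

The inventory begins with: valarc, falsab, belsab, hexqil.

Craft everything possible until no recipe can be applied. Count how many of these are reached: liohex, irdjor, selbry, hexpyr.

0

liohex would need hexpyr (R3), but hexpyr is never obtained.
irdjor would need hexpyr and nexlio (R7), but hexpyr is never obtained.
No rule produces selbry, and it is not given.
hexpyr would need yulqor and selbry (R8), but selbry is never obtained.
None of the 4 are reached.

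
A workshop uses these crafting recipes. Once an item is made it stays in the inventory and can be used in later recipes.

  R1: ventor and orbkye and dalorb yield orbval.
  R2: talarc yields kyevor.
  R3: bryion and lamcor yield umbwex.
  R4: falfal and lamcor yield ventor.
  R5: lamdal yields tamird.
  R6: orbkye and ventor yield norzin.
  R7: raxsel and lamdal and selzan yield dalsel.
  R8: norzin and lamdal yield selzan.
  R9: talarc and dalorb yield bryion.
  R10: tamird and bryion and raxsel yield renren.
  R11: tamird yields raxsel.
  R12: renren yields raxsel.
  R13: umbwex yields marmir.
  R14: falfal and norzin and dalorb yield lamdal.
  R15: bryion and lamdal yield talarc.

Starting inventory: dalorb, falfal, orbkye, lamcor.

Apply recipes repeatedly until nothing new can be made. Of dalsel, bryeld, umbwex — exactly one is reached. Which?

dalsel

falfal and lamcor → ventor (R4).
orbkye and ventor → norzin (R6).
falfal and norzin and dalorb → lamdal (R14).
lamdal → tamird (R5).
Using R8, norzin and lamdal make selzan.
tamird → raxsel (R11).
raxsel and lamdal and selzan → dalsel (R7).
No rule produces bryeld, and it is not given. umbwex would need bryion and lamcor (R3), but bryion is never obtained.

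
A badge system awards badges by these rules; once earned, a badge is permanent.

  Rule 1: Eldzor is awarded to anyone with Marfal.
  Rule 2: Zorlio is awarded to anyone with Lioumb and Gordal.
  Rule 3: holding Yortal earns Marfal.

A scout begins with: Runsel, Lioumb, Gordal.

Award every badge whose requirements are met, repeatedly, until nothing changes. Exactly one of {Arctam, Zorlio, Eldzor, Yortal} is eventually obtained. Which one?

Zorlio

With Lioumb and Gordal, Zorlio is earned (Rule 2).
No rule produces Yortal, and it is not given. Eldzor would need Marfal (Rule 1), but Marfal is never earned. No rule produces Arctam, and it is not given.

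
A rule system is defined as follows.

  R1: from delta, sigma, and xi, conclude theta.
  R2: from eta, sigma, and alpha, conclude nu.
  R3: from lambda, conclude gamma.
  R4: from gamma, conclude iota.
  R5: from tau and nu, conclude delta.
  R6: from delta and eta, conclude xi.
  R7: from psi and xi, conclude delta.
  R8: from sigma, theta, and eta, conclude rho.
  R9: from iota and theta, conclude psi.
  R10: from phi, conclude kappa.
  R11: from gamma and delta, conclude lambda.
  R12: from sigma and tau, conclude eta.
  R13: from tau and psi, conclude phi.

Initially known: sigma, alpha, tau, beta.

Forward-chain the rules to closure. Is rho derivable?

Yes

sigma and tau hold, so eta follows (R12).
From eta, sigma, and alpha, R2 gives nu.
tau and nu hold, so delta follows (R5).
delta and eta hold, so xi follows (R6).
From delta, sigma, and xi, R1 gives theta.
sigma, theta, and eta hold, so rho follows (R8).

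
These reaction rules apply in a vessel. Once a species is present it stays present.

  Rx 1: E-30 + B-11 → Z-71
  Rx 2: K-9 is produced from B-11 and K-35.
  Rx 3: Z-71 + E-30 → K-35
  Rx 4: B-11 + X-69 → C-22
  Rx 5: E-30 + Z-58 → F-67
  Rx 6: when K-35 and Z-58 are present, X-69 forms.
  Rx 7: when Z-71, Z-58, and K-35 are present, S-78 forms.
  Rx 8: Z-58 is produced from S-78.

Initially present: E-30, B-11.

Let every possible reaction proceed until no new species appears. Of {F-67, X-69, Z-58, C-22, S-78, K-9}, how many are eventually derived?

1

E-30 and B-11 present → Z-71 forms (Rx 1).
Z-71 and E-30 present → K-35 forms (Rx 3).
B-11 and K-35 present → K-9 forms (Rx 2).
F-67 would need E-30 and Z-58 (Rx 5), but Z-58 never forms.
X-69 would need K-35 and Z-58 (Rx 6), but Z-58 never forms.
Z-58 would need S-78 (Rx 8), but S-78 never forms.
C-22 would need B-11 and X-69 (Rx 4), but X-69 never forms.
S-78 would need Z-71, Z-58, and K-35 (Rx 7), but Z-58 never forms.
K-9: reached.
Reached: K-9 — 1 of the 6.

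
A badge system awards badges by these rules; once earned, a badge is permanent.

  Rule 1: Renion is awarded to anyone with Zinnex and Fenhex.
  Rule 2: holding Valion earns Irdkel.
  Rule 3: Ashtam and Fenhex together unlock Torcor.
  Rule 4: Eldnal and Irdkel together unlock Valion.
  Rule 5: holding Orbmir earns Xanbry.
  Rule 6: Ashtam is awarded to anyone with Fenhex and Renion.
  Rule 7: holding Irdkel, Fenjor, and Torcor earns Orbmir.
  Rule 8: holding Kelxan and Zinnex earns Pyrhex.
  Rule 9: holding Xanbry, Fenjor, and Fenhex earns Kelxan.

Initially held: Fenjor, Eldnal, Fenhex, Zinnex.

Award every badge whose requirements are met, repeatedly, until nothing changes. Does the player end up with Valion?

Valion would need Eldnal and Irdkel (Rule 4), but Irdkel is never earned.

No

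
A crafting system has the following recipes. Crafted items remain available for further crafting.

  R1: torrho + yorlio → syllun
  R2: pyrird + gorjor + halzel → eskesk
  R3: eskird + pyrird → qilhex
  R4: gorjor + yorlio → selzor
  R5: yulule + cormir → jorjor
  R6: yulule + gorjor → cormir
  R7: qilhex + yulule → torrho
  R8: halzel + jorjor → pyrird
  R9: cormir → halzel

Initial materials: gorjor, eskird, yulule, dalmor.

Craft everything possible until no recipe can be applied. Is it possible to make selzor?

No

selzor would need gorjor and yorlio (R4), but yorlio is never obtained.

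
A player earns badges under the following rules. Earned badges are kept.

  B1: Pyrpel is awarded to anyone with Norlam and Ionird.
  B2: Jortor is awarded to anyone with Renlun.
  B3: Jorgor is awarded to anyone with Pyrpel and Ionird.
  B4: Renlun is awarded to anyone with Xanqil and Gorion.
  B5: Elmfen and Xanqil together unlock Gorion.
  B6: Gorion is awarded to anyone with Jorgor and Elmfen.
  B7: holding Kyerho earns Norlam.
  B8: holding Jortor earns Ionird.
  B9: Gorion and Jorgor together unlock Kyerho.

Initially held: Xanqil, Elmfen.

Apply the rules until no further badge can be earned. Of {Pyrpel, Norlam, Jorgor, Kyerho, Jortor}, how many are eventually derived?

With Elmfen and Xanqil, Gorion is earned (B5).
With Xanqil and Gorion, Renlun is earned (B4).
With Renlun, Jortor is earned (B2).
Pyrpel would need Norlam and Ionird (B1), but Norlam is never earned.
Norlam would need Kyerho (B7), but Kyerho is never earned.
Jorgor would need Pyrpel and Ionird (B3), but Pyrpel is never earned.
Kyerho would need Gorion and Jorgor (B9), but Jorgor is never earned.
Jortor: reached.
Reached: Jortor — 1 of the 5.

1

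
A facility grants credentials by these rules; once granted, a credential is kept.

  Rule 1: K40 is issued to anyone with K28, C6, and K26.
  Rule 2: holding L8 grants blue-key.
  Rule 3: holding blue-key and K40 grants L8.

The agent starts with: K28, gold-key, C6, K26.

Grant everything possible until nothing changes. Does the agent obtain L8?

No

L8 would need blue-key and K40 (Rule 3), but blue-key is never granted.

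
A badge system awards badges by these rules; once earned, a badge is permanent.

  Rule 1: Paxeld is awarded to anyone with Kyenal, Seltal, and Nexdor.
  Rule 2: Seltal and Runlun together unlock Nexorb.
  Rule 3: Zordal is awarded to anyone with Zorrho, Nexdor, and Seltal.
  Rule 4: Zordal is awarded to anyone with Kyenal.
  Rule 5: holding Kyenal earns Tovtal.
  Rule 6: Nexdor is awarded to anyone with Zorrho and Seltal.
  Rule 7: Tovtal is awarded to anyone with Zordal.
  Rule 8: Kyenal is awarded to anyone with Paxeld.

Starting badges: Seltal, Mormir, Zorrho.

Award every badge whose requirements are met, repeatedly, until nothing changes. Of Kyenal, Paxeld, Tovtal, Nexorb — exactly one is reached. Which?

Tovtal

With Zorrho and Seltal, Nexdor is earned (Rule 6).
With Zorrho, Nexdor, and Seltal, Zordal is earned (Rule 3).
With Zordal, Tovtal is earned (Rule 7).
Nexorb would need Seltal and Runlun (Rule 2), but Runlun is never earned. Kyenal would need Paxeld (Rule 8), but Paxeld is never earned. Paxeld would need Kyenal, Seltal, and Nexdor (Rule 1), but Kyenal is never earned.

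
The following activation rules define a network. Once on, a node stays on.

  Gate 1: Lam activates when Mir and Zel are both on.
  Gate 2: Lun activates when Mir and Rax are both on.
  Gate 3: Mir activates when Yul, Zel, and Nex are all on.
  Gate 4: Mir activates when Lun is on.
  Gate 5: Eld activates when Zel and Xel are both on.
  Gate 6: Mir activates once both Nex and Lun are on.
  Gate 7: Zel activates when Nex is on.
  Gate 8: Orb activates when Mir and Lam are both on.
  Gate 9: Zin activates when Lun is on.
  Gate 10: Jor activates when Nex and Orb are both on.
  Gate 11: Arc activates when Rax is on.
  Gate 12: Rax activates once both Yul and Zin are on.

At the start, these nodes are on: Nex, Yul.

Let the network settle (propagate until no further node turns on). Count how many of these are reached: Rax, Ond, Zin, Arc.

0

Rax would need Yul and Zin (Gate 12), but Zin never turns on.
No rule produces Ond, and it is not given.
Zin would need Lun (Gate 9), but Lun never turns on.
Arc would need Rax (Gate 11), but Rax never turns on.
None of the 4 are reached.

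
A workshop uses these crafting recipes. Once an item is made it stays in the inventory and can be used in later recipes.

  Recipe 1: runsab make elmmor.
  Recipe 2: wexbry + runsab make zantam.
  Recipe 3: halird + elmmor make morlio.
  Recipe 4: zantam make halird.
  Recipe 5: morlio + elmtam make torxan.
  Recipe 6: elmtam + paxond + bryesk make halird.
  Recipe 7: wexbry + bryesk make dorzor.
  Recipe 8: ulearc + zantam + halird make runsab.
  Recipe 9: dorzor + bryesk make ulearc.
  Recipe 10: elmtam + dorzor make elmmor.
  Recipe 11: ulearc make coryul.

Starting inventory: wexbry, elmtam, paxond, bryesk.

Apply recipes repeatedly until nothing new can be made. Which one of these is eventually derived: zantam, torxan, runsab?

torxan

Using Recipe 6, elmtam, paxond, and bryesk make halird.
Using Recipe 7, wexbry and bryesk make dorzor.
Using Recipe 10, elmtam and dorzor make elmmor.
halird + elmmor → morlio (Recipe 3).
morlio + elmtam → torxan (Recipe 5).
zantam would need wexbry and runsab (Recipe 2), but runsab is never obtained. runsab would need ulearc, zantam, and halird (Recipe 8), but zantam is never obtained.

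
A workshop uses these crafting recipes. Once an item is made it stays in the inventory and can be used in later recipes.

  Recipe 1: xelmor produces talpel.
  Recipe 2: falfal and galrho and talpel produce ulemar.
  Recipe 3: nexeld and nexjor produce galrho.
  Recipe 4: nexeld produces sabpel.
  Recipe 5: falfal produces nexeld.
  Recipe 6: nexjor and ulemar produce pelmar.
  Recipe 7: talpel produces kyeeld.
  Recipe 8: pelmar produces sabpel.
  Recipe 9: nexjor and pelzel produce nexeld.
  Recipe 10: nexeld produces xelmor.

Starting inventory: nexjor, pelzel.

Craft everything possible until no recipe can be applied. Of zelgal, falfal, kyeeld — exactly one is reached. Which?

kyeeld

Using Recipe 9, nexjor and pelzel make nexeld.
nexeld → xelmor (Recipe 10).
Using Recipe 1, xelmor makes talpel.
Using Recipe 7, talpel makes kyeeld.
No rule produces zelgal, and it is not given. No rule produces falfal, and it is not given.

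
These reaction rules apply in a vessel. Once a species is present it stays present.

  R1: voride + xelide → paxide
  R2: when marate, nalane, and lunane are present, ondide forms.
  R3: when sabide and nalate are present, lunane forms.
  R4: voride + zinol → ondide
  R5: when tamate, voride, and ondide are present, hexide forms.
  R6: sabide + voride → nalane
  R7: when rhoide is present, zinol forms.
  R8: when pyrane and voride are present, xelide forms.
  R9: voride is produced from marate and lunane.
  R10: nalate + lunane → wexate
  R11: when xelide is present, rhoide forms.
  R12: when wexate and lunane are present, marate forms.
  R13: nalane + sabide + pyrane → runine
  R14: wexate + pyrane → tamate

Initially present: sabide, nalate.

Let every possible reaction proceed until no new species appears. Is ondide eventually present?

sabide and nalate present → lunane forms (R3).
nalate and lunane present → wexate forms (R10).
wexate and lunane present → marate forms (R12).
marate and lunane present → voride forms (R9).
sabide and voride present → nalane forms (R6).
marate, nalane, and lunane present → ondide forms (R2).

Yes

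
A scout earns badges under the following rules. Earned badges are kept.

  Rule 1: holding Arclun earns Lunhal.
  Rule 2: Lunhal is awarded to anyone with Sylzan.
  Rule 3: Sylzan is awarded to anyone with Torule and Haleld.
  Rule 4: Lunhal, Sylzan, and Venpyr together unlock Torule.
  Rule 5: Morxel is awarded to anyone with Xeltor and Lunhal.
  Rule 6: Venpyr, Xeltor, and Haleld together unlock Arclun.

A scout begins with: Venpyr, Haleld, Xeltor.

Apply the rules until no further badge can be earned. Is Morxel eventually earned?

With Venpyr, Xeltor, and Haleld, Arclun is earned (Rule 6).
With Arclun, Lunhal is earned (Rule 1).
With Xeltor and Lunhal, Morxel is earned (Rule 5).

Yes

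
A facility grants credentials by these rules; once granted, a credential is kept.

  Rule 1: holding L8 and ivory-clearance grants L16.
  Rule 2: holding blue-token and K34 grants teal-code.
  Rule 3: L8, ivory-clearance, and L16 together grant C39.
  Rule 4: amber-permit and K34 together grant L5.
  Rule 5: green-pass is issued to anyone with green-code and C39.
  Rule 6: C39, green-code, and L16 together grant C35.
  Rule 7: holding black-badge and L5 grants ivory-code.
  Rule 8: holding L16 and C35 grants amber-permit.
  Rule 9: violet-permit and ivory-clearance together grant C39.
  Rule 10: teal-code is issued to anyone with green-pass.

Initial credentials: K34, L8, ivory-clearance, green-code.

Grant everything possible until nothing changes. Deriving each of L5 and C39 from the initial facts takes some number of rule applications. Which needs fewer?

C39

C39: Holding L8 and ivory-clearance grants L16 (Rule 1). Holding L8, ivory-clearance, and L16 grants C39 (Rule 3). [2 rule applications]
L5: Holding L8 and ivory-clearance grants L16 (Rule 1). Holding L8, ivory-clearance, and L16 grants C39 (Rule 3). Holding C39, green-code, and L16 grants C35 (Rule 6). Holding L16 and C35 grants amber-permit (Rule 8). Holding amber-permit and K34 grants L5 (Rule 4). [5 rule applications]
C39 needs fewer.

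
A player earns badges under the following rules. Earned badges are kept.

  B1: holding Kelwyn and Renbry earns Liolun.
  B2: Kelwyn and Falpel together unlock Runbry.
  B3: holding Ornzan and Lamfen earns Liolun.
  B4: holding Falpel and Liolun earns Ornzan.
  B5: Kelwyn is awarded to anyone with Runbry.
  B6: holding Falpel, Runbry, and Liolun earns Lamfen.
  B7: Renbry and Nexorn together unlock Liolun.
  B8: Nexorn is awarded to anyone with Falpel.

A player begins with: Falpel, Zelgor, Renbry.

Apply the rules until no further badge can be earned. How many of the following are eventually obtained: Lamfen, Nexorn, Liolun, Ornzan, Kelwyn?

With Falpel, Nexorn is earned (B8).
With Renbry and Nexorn, Liolun is earned (B7).
With Falpel and Liolun, Ornzan is earned (B4).
Lamfen would need Falpel, Runbry, and Liolun (B6), but Runbry is never earned.
Nexorn: reached.
Liolun: reached.
Ornzan: reached.
Kelwyn would need Runbry (B5), but Runbry is never earned.
Reached: Nexorn, Liolun, and Ornzan — 3 of the 5.

3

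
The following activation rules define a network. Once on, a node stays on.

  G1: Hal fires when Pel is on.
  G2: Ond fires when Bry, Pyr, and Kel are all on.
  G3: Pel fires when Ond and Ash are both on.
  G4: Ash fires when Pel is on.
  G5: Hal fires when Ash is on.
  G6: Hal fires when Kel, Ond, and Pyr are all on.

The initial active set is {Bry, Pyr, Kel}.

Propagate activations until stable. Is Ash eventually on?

No

Ash would need Pel (G4), but Pel never turns on.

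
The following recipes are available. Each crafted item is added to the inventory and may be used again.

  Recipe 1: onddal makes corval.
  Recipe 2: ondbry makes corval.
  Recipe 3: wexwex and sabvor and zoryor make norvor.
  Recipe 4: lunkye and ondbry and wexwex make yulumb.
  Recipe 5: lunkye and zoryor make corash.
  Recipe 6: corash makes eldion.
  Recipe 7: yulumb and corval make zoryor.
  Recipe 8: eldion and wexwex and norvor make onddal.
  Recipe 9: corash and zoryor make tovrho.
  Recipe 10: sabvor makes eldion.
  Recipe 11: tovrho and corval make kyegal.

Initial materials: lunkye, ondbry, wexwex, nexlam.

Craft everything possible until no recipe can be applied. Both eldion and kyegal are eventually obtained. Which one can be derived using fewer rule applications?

eldion: ondbry → corval (Recipe 2). lunkye and ondbry and wexwex → yulumb (Recipe 4). Using Recipe 7, yulumb and corval make zoryor. lunkye and zoryor → corash (Recipe 5). Using Recipe 6, corash makes eldion. [5 rule applications]
kyegal: Using Recipe 2, ondbry makes corval. lunkye and ondbry and wexwex → yulumb (Recipe 4). yulumb and corval → zoryor (Recipe 7). Using Recipe 5, lunkye and zoryor make corash. corash and zoryor → tovrho (Recipe 9). tovrho and corval → kyegal (Recipe 11). [6 rule applications]
eldion needs fewer.

eldion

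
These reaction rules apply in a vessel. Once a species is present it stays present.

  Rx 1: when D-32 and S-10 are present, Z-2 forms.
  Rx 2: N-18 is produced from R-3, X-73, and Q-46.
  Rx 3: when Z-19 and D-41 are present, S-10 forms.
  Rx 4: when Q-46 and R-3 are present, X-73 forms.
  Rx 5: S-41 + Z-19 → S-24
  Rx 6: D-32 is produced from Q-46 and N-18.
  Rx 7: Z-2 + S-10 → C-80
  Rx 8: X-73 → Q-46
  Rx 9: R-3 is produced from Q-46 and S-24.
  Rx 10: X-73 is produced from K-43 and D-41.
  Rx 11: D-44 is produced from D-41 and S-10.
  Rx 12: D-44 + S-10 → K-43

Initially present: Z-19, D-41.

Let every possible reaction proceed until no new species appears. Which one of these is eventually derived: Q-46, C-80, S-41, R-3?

Z-19 and D-41 present → S-10 forms (Rx 3).
D-41 and S-10 present → D-44 forms (Rx 11).
D-44 and S-10 present → K-43 forms (Rx 12).
K-43 and D-41 present → X-73 forms (Rx 10).
X-73 present → Q-46 forms (Rx 8).
No rule produces S-41, and it is not given. C-80 would need Z-2 and S-10 (Rx 7), but Z-2 never forms. R-3 would need Q-46 and S-24 (Rx 9), but S-24 never forms.

Q-46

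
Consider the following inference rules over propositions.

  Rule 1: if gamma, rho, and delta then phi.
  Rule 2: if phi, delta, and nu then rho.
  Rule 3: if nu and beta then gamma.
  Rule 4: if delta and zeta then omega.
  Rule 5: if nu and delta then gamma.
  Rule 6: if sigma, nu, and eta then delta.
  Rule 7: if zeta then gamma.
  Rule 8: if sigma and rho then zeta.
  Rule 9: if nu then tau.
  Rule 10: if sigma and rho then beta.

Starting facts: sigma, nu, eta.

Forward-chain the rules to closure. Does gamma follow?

From sigma, nu, and eta, Rule 6 gives delta.
From nu and delta, Rule 5 gives gamma.

Yes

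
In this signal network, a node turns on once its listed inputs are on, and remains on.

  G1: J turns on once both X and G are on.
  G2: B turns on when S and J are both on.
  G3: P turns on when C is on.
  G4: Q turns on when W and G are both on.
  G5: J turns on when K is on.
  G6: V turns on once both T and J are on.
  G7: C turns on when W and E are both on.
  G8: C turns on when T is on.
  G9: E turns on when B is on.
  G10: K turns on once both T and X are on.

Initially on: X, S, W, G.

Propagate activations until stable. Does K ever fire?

K would need T and X (G10), but T never turns on.

No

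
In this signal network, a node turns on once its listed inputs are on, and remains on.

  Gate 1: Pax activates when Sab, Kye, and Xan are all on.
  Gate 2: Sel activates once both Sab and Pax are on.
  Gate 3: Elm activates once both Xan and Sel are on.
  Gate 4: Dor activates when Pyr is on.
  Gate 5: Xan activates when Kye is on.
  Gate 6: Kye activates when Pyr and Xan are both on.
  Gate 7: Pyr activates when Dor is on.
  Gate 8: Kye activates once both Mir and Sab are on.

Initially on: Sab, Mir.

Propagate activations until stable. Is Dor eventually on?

No

Dor would need Pyr (Gate 4), but Pyr never turns on.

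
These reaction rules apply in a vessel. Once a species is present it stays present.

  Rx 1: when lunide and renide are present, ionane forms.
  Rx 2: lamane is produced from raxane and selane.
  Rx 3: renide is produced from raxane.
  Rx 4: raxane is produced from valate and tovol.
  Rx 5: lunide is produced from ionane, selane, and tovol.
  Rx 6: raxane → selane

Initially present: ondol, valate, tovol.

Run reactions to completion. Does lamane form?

valate and tovol present → raxane forms (Rx 4).
raxane present → selane forms (Rx 6).
raxane and selane present → lamane forms (Rx 2).

Yes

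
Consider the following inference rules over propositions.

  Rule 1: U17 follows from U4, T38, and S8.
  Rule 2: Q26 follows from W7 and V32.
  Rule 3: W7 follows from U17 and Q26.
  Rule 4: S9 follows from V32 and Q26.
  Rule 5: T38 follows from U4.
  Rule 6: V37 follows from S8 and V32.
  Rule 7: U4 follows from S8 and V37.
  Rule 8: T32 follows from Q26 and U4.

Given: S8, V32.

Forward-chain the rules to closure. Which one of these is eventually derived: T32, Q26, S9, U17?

U17

S8 and V32 hold, so V37 follows (Rule 6).
S8 and V37 hold, so U4 follows (Rule 7).
U4 holds, so T38 follows (Rule 5).
From U4, T38, and S8, Rule 1 gives U17.
T32 would need Q26 and U4 (Rule 8), but Q26 is never established. S9 would need V32 and Q26 (Rule 4), but Q26 is never established. Q26 would need W7 and V32 (Rule 2), but W7 is never established.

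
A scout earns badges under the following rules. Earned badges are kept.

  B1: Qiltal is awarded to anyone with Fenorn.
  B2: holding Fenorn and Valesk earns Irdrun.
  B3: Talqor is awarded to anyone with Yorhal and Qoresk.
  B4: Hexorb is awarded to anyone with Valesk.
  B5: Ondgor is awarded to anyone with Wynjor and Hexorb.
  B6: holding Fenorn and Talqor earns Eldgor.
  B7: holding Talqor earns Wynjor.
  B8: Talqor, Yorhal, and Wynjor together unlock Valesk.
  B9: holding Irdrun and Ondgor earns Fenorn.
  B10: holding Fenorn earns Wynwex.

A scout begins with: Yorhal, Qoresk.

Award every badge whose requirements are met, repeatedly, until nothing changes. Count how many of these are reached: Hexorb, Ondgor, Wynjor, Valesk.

4

With Yorhal and Qoresk, Talqor is earned (B3).
With Talqor, Wynjor is earned (B7).
With Talqor, Yorhal, and Wynjor, Valesk is earned (B8).
With Valesk, Hexorb is earned (B4).
With Wynjor and Hexorb, Ondgor is earned (B5).
Hexorb: reached.
Ondgor: reached.
Wynjor: reached.
Valesk: reached.
All 4 are reached.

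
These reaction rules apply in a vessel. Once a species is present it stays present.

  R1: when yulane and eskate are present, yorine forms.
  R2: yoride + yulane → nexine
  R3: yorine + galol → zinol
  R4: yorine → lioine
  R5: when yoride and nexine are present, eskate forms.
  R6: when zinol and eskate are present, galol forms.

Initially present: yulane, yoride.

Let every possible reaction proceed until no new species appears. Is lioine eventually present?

Yes

yoride and yulane present → nexine forms (R2).
yoride and nexine present → eskate forms (R5).
yulane and eskate present → yorine forms (R1).
yorine present → lioine forms (R4).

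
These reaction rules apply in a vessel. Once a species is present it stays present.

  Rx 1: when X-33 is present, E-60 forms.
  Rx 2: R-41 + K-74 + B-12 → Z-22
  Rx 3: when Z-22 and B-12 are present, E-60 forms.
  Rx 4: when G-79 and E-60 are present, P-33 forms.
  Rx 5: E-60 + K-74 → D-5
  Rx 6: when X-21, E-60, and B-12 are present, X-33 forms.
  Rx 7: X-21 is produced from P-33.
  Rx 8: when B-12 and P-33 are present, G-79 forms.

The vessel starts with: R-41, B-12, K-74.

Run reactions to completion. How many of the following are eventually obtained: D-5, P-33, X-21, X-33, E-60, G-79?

R-41, K-74, and B-12 present → Z-22 forms (Rx 2).
Z-22 and B-12 present → E-60 forms (Rx 3).
E-60 and K-74 present → D-5 forms (Rx 5).
D-5: reached.
P-33 would need G-79 and E-60 (Rx 4), but G-79 never forms.
X-21 would need P-33 (Rx 7), but P-33 never forms.
X-33 would need X-21, E-60, and B-12 (Rx 6), but X-21 never forms.
E-60: reached.
G-79 would need B-12 and P-33 (Rx 8), but P-33 never forms.
Reached: D-5 and E-60 — 2 of the 6.

2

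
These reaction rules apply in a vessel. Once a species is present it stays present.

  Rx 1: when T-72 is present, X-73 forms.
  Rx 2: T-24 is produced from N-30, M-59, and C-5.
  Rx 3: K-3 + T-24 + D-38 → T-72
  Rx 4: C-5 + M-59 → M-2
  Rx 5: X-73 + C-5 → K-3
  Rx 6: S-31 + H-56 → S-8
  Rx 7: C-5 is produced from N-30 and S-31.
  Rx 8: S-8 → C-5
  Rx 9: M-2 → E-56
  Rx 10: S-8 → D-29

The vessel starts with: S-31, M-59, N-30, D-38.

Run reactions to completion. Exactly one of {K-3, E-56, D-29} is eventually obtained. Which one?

N-30 and S-31 present → C-5 forms (Rx 7).
C-5 and M-59 present → M-2 forms (Rx 4).
M-2 present → E-56 forms (Rx 9).
K-3 would need X-73 and C-5 (Rx 5), but X-73 never forms. D-29 would need S-8 (Rx 10), but S-8 never forms.

E-56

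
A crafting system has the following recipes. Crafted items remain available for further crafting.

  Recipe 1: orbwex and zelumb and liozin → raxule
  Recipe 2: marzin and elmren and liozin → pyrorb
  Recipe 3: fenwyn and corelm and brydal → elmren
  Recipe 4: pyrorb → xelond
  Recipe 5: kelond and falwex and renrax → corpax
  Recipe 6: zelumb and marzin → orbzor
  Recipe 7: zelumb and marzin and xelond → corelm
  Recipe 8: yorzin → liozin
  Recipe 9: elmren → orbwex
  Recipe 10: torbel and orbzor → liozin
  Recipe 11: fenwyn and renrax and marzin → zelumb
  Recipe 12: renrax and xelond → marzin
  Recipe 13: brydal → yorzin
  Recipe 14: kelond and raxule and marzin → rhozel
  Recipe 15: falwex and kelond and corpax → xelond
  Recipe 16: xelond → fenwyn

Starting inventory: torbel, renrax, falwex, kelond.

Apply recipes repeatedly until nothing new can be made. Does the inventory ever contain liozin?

Yes

kelond and falwex and renrax → corpax (Recipe 5).
Using Recipe 15, falwex, kelond, and corpax make xelond.
xelond → fenwyn (Recipe 16).
Using Recipe 12, renrax and xelond make marzin.
fenwyn and renrax and marzin → zelumb (Recipe 11).
zelumb and marzin → orbzor (Recipe 6).
Using Recipe 10, torbel and orbzor make liozin.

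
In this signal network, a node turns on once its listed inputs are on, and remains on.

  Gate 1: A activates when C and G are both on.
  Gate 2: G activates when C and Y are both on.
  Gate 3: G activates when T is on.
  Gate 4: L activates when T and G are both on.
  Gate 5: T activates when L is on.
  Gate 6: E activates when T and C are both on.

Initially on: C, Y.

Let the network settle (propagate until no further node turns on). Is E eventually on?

No

E would need T and C (Gate 6), but T never turns on.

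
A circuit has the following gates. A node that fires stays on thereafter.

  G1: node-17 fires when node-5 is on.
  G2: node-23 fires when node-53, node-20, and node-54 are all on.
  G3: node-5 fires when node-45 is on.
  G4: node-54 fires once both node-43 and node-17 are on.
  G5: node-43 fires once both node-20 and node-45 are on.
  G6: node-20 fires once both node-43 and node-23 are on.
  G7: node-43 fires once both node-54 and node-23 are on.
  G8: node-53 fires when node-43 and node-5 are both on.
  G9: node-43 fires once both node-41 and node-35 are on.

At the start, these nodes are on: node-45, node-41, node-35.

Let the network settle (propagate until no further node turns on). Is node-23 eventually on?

node-23 would need node-53, node-20, and node-54 (G2), but node-20 never turns on.

No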